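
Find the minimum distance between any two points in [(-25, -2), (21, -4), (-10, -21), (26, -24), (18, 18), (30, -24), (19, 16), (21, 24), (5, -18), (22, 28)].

Computing all pairwise distances among 10 points:

d((-25, -2), (21, -4)) = 46.0435
d((-25, -2), (-10, -21)) = 24.2074
d((-25, -2), (26, -24)) = 55.5428
d((-25, -2), (18, 18)) = 47.4236
d((-25, -2), (30, -24)) = 59.2368
d((-25, -2), (19, 16)) = 47.5395
d((-25, -2), (21, 24)) = 52.8394
d((-25, -2), (5, -18)) = 34.0
d((-25, -2), (22, 28)) = 55.7584
d((21, -4), (-10, -21)) = 35.3553
d((21, -4), (26, -24)) = 20.6155
d((21, -4), (18, 18)) = 22.2036
d((21, -4), (30, -24)) = 21.9317
d((21, -4), (19, 16)) = 20.0998
d((21, -4), (21, 24)) = 28.0
d((21, -4), (5, -18)) = 21.2603
d((21, -4), (22, 28)) = 32.0156
d((-10, -21), (26, -24)) = 36.1248
d((-10, -21), (18, 18)) = 48.0104
d((-10, -21), (30, -24)) = 40.1123
d((-10, -21), (19, 16)) = 47.0106
d((-10, -21), (21, 24)) = 54.6443
d((-10, -21), (5, -18)) = 15.2971
d((-10, -21), (22, 28)) = 58.5235
d((26, -24), (18, 18)) = 42.7551
d((26, -24), (30, -24)) = 4.0
d((26, -24), (19, 16)) = 40.6079
d((26, -24), (21, 24)) = 48.2597
d((26, -24), (5, -18)) = 21.8403
d((26, -24), (22, 28)) = 52.1536
d((18, 18), (30, -24)) = 43.6807
d((18, 18), (19, 16)) = 2.2361 <-- minimum
d((18, 18), (21, 24)) = 6.7082
d((18, 18), (5, -18)) = 38.2753
d((18, 18), (22, 28)) = 10.7703
d((30, -24), (19, 16)) = 41.4849
d((30, -24), (21, 24)) = 48.8365
d((30, -24), (5, -18)) = 25.7099
d((30, -24), (22, 28)) = 52.6118
d((19, 16), (21, 24)) = 8.2462
d((19, 16), (5, -18)) = 36.7696
d((19, 16), (22, 28)) = 12.3693
d((21, 24), (5, -18)) = 44.9444
d((21, 24), (22, 28)) = 4.1231
d((5, -18), (22, 28)) = 49.0408

Closest pair: (18, 18) and (19, 16) with distance 2.2361

The closest pair is (18, 18) and (19, 16) with Euclidean distance 2.2361. For 10 points, brute-force pairwise comparison is shown above. For large n, the divide-and-conquer algorithm (sort by x, recurse on halves, check the dividing strip) achieves O(n log n).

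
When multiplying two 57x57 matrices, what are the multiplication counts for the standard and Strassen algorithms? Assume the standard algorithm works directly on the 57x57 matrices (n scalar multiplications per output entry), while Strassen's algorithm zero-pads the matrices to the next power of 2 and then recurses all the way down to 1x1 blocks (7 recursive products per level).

Matrix multiplication for 57x57 matrices:

Strassen's algorithm requires power-of-2 dimensions. Pad 57x57 to 64x64 (next power of 2).

Standard algorithm: 57^3 = 185193 multiplications
Strassen's algorithm: 7^(log2(64)) = 7^6 = 117649 multiplications
Savings: 185193 - 117649 = 67544 multiplications

Standard: 185193 multiplications (57^3). Strassen: 117649 multiplications (7^6, after padding to 64x64). Strassen reduces 8 recursive multiplications to 7 at each level.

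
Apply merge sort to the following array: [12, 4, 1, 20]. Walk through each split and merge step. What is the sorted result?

Merge sort trace:

Split: [12, 4, 1, 20] -> [12, 4] and [1, 20]
  Split: [12, 4] -> [12] and [4]
  Merge: [12] + [4] -> [4, 12]
  Split: [1, 20] -> [1] and [20]
  Merge: [1] + [20] -> [1, 20]
Merge: [4, 12] + [1, 20] -> [1, 4, 12, 20]

Final sorted array: [1, 4, 12, 20]

The merge sort proceeds by recursively splitting the array and merging sorted halves.
After all merges, the sorted array is [1, 4, 12, 20].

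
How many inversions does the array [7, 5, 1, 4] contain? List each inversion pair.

Finding inversions in [7, 5, 1, 4]:

(0, 1): arr[0]=7 > arr[1]=5
(0, 2): arr[0]=7 > arr[2]=1
(0, 3): arr[0]=7 > arr[3]=4
(1, 2): arr[1]=5 > arr[2]=1
(1, 3): arr[1]=5 > arr[3]=4

Total inversions: 5

The array has 5 inversion(s): (0,1), (0,2), (0,3), (1,2), (1,3). Each pair (i,j) satisfies i < j and arr[i] > arr[j].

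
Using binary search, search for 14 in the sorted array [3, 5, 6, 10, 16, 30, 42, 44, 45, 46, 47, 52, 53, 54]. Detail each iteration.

Binary search for 14 in [3, 5, 6, 10, 16, 30, 42, 44, 45, 46, 47, 52, 53, 54]:

lo=0, hi=13, mid=6, arr[mid]=42 -> 42 > 14, search left half
lo=0, hi=5, mid=2, arr[mid]=6 -> 6 < 14, search right half
lo=3, hi=5, mid=4, arr[mid]=16 -> 16 > 14, search left half
lo=3, hi=3, mid=3, arr[mid]=10 -> 10 < 14, search right half
lo=4 > hi=3, target 14 not found

Binary search determines that 14 is not in the array after 4 comparisons. The search space was exhausted without finding the target.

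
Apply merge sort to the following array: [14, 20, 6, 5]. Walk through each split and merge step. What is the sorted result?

Merge sort trace:

Split: [14, 20, 6, 5] -> [14, 20] and [6, 5]
  Split: [14, 20] -> [14] and [20]
  Merge: [14] + [20] -> [14, 20]
  Split: [6, 5] -> [6] and [5]
  Merge: [6] + [5] -> [5, 6]
Merge: [14, 20] + [5, 6] -> [5, 6, 14, 20]

Final sorted array: [5, 6, 14, 20]

The merge sort proceeds by recursively splitting the array and merging sorted halves.
After all merges, the sorted array is [5, 6, 14, 20].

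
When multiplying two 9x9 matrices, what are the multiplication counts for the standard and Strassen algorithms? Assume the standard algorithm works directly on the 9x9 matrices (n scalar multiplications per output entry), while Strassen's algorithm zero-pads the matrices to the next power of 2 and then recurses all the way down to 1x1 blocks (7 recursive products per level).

Matrix multiplication for 9x9 matrices:

Strassen's algorithm requires power-of-2 dimensions. Pad 9x9 to 16x16 (next power of 2).

Standard algorithm: 9^3 = 729 multiplications
Strassen's algorithm: 7^(log2(16)) = 7^4 = 2401 multiplications
Difference: 729 - 2401 = -1672 (Strassen uses MORE here due to padding overhead — for small or just-over-power-of-2 n, padding can outweigh the per-level savings)

Standard: 729 multiplications (9^3). Strassen: 2401 multiplications (7^4, after padding to 16x16). Strassen reduces 8 recursive multiplications to 7 at each level.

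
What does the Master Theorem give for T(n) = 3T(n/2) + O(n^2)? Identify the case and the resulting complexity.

Master Theorem for T(n) = 3T(n/2) + O(n^2):

a = 3, b = 2, c = 2
log_b(a) = log_2(3) = 1.5850

Case 3: c = 2 > log_2(3) = 1.5850
T(n) = O(n^2) = O(n^2)

For T(n) = 3T(n/2) + O(n^2): log_2(3) = 1.5850. This is Case 3 of the Master Theorem (c > log_b(a), work dominated by root), giving O(n^2).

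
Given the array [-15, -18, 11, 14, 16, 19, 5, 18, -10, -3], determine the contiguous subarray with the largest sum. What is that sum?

Using Kadane's algorithm on [-15, -18, 11, 14, 16, 19, 5, 18, -10, -3]:

Scanning through the array:
Position 1 (value -18): max_ending_here = -18, max_so_far = -15
Position 2 (value 11): max_ending_here = 11, max_so_far = 11
Position 3 (value 14): max_ending_here = 25, max_so_far = 25
Position 4 (value 16): max_ending_here = 41, max_so_far = 41
Position 5 (value 19): max_ending_here = 60, max_so_far = 60
Position 6 (value 5): max_ending_here = 65, max_so_far = 65
Position 7 (value 18): max_ending_here = 83, max_so_far = 83
Position 8 (value -10): max_ending_here = 73, max_so_far = 83
Position 9 (value -3): max_ending_here = 70, max_so_far = 83

Maximum subarray: [11, 14, 16, 19, 5, 18]
Maximum sum: 83

The maximum subarray is [11, 14, 16, 19, 5, 18] with sum 83. This subarray runs from index 2 to index 7.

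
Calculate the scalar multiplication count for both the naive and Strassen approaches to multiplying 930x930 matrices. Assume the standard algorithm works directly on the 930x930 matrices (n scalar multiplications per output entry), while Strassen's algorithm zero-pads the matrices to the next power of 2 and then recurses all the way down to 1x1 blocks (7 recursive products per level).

Matrix multiplication for 930x930 matrices:

Strassen's algorithm requires power-of-2 dimensions. Pad 930x930 to 1024x1024 (next power of 2).

Standard algorithm: 930^3 = 804357000 multiplications
Strassen's algorithm: 7^(log2(1024)) = 7^10 = 282475249 multiplications
Savings: 804357000 - 282475249 = 521881751 multiplications

Standard: 804357000 multiplications (930^3). Strassen: 282475249 multiplications (7^10, after padding to 1024x1024). Strassen reduces 8 recursive multiplications to 7 at each level.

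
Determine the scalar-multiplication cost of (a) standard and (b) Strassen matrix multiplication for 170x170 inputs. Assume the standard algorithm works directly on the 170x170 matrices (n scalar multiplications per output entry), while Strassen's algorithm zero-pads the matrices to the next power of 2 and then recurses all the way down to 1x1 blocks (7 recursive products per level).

Matrix multiplication for 170x170 matrices:

Strassen's algorithm requires power-of-2 dimensions. Pad 170x170 to 256x256 (next power of 2).

Standard algorithm: 170^3 = 4913000 multiplications
Strassen's algorithm: 7^(log2(256)) = 7^8 = 5764801 multiplications
Difference: 4913000 - 5764801 = -851801 (Strassen uses MORE here due to padding overhead — for small or just-over-power-of-2 n, padding can outweigh the per-level savings)

Standard: 4913000 multiplications (170^3). Strassen: 5764801 multiplications (7^8, after padding to 256x256). Strassen reduces 8 recursive multiplications to 7 at each level.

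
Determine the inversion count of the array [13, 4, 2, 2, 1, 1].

Finding inversions in [13, 4, 2, 2, 1, 1]:

(0, 1): arr[0]=13 > arr[1]=4
(0, 2): arr[0]=13 > arr[2]=2
(0, 3): arr[0]=13 > arr[3]=2
(0, 4): arr[0]=13 > arr[4]=1
(0, 5): arr[0]=13 > arr[5]=1
(1, 2): arr[1]=4 > arr[2]=2
(1, 3): arr[1]=4 > arr[3]=2
(1, 4): arr[1]=4 > arr[4]=1
(1, 5): arr[1]=4 > arr[5]=1
(2, 4): arr[2]=2 > arr[4]=1
(2, 5): arr[2]=2 > arr[5]=1
(3, 4): arr[3]=2 > arr[4]=1
(3, 5): arr[3]=2 > arr[5]=1

Total inversions: 13

The array has 13 inversion(s): (0,1), (0,2), (0,3), (0,4), (0,5), (1,2), (1,3), (1,4), (1,5), (2,4), (2,5), (3,4), (3,5). Each pair (i,j) satisfies i < j and arr[i] > arr[j].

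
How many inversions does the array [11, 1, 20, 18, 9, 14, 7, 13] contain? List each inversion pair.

Finding inversions in [11, 1, 20, 18, 9, 14, 7, 13]:

(0, 1): arr[0]=11 > arr[1]=1
(0, 4): arr[0]=11 > arr[4]=9
(0, 6): arr[0]=11 > arr[6]=7
(2, 3): arr[2]=20 > arr[3]=18
(2, 4): arr[2]=20 > arr[4]=9
(2, 5): arr[2]=20 > arr[5]=14
(2, 6): arr[2]=20 > arr[6]=7
(2, 7): arr[2]=20 > arr[7]=13
(3, 4): arr[3]=18 > arr[4]=9
(3, 5): arr[3]=18 > arr[5]=14
(3, 6): arr[3]=18 > arr[6]=7
(3, 7): arr[3]=18 > arr[7]=13
(4, 6): arr[4]=9 > arr[6]=7
(5, 6): arr[5]=14 > arr[6]=7
(5, 7): arr[5]=14 > arr[7]=13

Total inversions: 15

The array has 15 inversion(s): (0,1), (0,4), (0,6), (2,3), (2,4), (2,5), (2,6), (2,7), (3,4), (3,5), (3,6), (3,7), (4,6), (5,6), (5,7). Each pair (i,j) satisfies i < j and arr[i] > arr[j].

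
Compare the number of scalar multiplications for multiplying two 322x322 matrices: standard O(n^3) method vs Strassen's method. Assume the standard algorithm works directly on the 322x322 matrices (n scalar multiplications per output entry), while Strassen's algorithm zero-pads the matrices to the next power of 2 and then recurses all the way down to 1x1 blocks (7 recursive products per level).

Matrix multiplication for 322x322 matrices:

Strassen's algorithm requires power-of-2 dimensions. Pad 322x322 to 512x512 (next power of 2).

Standard algorithm: 322^3 = 33386248 multiplications
Strassen's algorithm: 7^(log2(512)) = 7^9 = 40353607 multiplications
Difference: 33386248 - 40353607 = -6967359 (Strassen uses MORE here due to padding overhead — for small or just-over-power-of-2 n, padding can outweigh the per-level savings)

Standard: 33386248 multiplications (322^3). Strassen: 40353607 multiplications (7^9, after padding to 512x512). Strassen reduces 8 recursive multiplications to 7 at each level.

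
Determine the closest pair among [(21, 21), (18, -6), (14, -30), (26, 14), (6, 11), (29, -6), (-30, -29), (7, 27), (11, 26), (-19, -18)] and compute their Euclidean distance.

Computing all pairwise distances among 10 points:

d((21, 21), (18, -6)) = 27.1662
d((21, 21), (14, -30)) = 51.4782
d((21, 21), (26, 14)) = 8.6023
d((21, 21), (6, 11)) = 18.0278
d((21, 21), (29, -6)) = 28.1603
d((21, 21), (-30, -29)) = 71.4213
d((21, 21), (7, 27)) = 15.2315
d((21, 21), (11, 26)) = 11.1803
d((21, 21), (-19, -18)) = 55.8659
d((18, -6), (14, -30)) = 24.3311
d((18, -6), (26, 14)) = 21.5407
d((18, -6), (6, 11)) = 20.8087
d((18, -6), (29, -6)) = 11.0
d((18, -6), (-30, -29)) = 53.2259
d((18, -6), (7, 27)) = 34.7851
d((18, -6), (11, 26)) = 32.7567
d((18, -6), (-19, -18)) = 38.8973
d((14, -30), (26, 14)) = 45.607
d((14, -30), (6, 11)) = 41.7732
d((14, -30), (29, -6)) = 28.3019
d((14, -30), (-30, -29)) = 44.0114
d((14, -30), (7, 27)) = 57.4282
d((14, -30), (11, 26)) = 56.0803
d((14, -30), (-19, -18)) = 35.1141
d((26, 14), (6, 11)) = 20.2237
d((26, 14), (29, -6)) = 20.2237
d((26, 14), (-30, -29)) = 70.6045
d((26, 14), (7, 27)) = 23.0217
d((26, 14), (11, 26)) = 19.2094
d((26, 14), (-19, -18)) = 55.2178
d((6, 11), (29, -6)) = 28.6007
d((6, 11), (-30, -29)) = 53.8145
d((6, 11), (7, 27)) = 16.0312
d((6, 11), (11, 26)) = 15.8114
d((6, 11), (-19, -18)) = 38.2884
d((29, -6), (-30, -29)) = 63.3246
d((29, -6), (7, 27)) = 39.6611
d((29, -6), (11, 26)) = 36.7151
d((29, -6), (-19, -18)) = 49.4773
d((-30, -29), (7, 27)) = 67.1193
d((-30, -29), (11, 26)) = 68.6003
d((-30, -29), (-19, -18)) = 15.5563
d((7, 27), (11, 26)) = 4.1231 <-- minimum
d((7, 27), (-19, -18)) = 51.9711
d((11, 26), (-19, -18)) = 53.2541

Closest pair: (7, 27) and (11, 26) with distance 4.1231

The closest pair is (7, 27) and (11, 26) with Euclidean distance 4.1231. For 10 points, brute-force pairwise comparison is shown above. For large n, the divide-and-conquer algorithm (sort by x, recurse on halves, check the dividing strip) achieves O(n log n).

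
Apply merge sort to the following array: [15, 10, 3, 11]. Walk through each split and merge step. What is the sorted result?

Merge sort trace:

Split: [15, 10, 3, 11] -> [15, 10] and [3, 11]
  Split: [15, 10] -> [15] and [10]
  Merge: [15] + [10] -> [10, 15]
  Split: [3, 11] -> [3] and [11]
  Merge: [3] + [11] -> [3, 11]
Merge: [10, 15] + [3, 11] -> [3, 10, 11, 15]

Final sorted array: [3, 10, 11, 15]

The merge sort proceeds by recursively splitting the array and merging sorted halves.
After all merges, the sorted array is [3, 10, 11, 15].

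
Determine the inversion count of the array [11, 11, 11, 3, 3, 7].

Finding inversions in [11, 11, 11, 3, 3, 7]:

(0, 3): arr[0]=11 > arr[3]=3
(0, 4): arr[0]=11 > arr[4]=3
(0, 5): arr[0]=11 > arr[5]=7
(1, 3): arr[1]=11 > arr[3]=3
(1, 4): arr[1]=11 > arr[4]=3
(1, 5): arr[1]=11 > arr[5]=7
(2, 3): arr[2]=11 > arr[3]=3
(2, 4): arr[2]=11 > arr[4]=3
(2, 5): arr[2]=11 > arr[5]=7

Total inversions: 9

The array has 9 inversion(s): (0,3), (0,4), (0,5), (1,3), (1,4), (1,5), (2,3), (2,4), (2,5). Each pair (i,j) satisfies i < j and arr[i] > arr[j].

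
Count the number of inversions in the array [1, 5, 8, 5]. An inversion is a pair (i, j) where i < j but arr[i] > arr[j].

Finding inversions in [1, 5, 8, 5]:

(2, 3): arr[2]=8 > arr[3]=5

Total inversions: 1

The array has 1 inversion(s): (2,3). Each pair (i,j) satisfies i < j and arr[i] > arr[j].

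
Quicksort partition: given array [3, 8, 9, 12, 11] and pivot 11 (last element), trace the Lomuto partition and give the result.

Lomuto partition with pivot = 11:

Initial array: [3, 8, 9, 12, 11]

arr[0]=3 <= 11: swap with position 0, array becomes [3, 8, 9, 12, 11]
arr[1]=8 <= 11: swap with position 1, array becomes [3, 8, 9, 12, 11]
arr[2]=9 <= 11: swap with position 2, array becomes [3, 8, 9, 12, 11]
arr[3]=12 > 11: no swap

Place pivot at position 3: [3, 8, 9, 11, 12]
Pivot position: 3

After partitioning with pivot 11, the array becomes [3, 8, 9, 11, 12]. The pivot is placed at index 3. All elements to the left of the pivot are <= 11, and all elements to the right are > 11.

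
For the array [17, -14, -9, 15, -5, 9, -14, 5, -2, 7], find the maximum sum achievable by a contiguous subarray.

Using Kadane's algorithm on [17, -14, -9, 15, -5, 9, -14, 5, -2, 7]:

Scanning through the array:
Position 1 (value -14): max_ending_here = 3, max_so_far = 17
Position 2 (value -9): max_ending_here = -6, max_so_far = 17
Position 3 (value 15): max_ending_here = 15, max_so_far = 17
Position 4 (value -5): max_ending_here = 10, max_so_far = 17
Position 5 (value 9): max_ending_here = 19, max_so_far = 19
Position 6 (value -14): max_ending_here = 5, max_so_far = 19
Position 7 (value 5): max_ending_here = 10, max_so_far = 19
Position 8 (value -2): max_ending_here = 8, max_so_far = 19
Position 9 (value 7): max_ending_here = 15, max_so_far = 19

Maximum subarray: [15, -5, 9]
Maximum sum: 19

The maximum subarray is [15, -5, 9] with sum 19. This subarray runs from index 3 to index 5.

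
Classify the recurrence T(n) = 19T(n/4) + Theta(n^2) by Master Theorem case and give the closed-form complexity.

Master Theorem for T(n) = 19T(n/4) + O(n^2):

a = 19, b = 4, c = 2
log_b(a) = log_4(19) = 2.1240

Case 1: c = 2 < log_4(19) = 2.1240
T(n) = O(n^(log_4 19))

For T(n) = 19T(n/4) + O(n^2): log_4(19) = 2.1240. This is Case 1 of the Master Theorem (c < log_b(a), work dominated by leaves), giving O(n^(log_4 19)).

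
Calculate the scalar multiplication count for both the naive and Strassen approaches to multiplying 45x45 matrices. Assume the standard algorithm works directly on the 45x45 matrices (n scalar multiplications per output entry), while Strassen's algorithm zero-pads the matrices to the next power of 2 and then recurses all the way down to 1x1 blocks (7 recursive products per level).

Matrix multiplication for 45x45 matrices:

Strassen's algorithm requires power-of-2 dimensions. Pad 45x45 to 64x64 (next power of 2).

Standard algorithm: 45^3 = 91125 multiplications
Strassen's algorithm: 7^(log2(64)) = 7^6 = 117649 multiplications
Difference: 91125 - 117649 = -26524 (Strassen uses MORE here due to padding overhead — for small or just-over-power-of-2 n, padding can outweigh the per-level savings)

Standard: 91125 multiplications (45^3). Strassen: 117649 multiplications (7^6, after padding to 64x64). Strassen reduces 8 recursive multiplications to 7 at each level.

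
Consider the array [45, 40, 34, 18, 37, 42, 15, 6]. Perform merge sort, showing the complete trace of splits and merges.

Merge sort trace:

Split: [45, 40, 34, 18, 37, 42, 15, 6] -> [45, 40, 34, 18] and [37, 42, 15, 6]
  Split: [45, 40, 34, 18] -> [45, 40] and [34, 18]
    Split: [45, 40] -> [45] and [40]
    Merge: [45] + [40] -> [40, 45]
    Split: [34, 18] -> [34] and [18]
    Merge: [34] + [18] -> [18, 34]
  Merge: [40, 45] + [18, 34] -> [18, 34, 40, 45]
  Split: [37, 42, 15, 6] -> [37, 42] and [15, 6]
    Split: [37, 42] -> [37] and [42]
    Merge: [37] + [42] -> [37, 42]
    Split: [15, 6] -> [15] and [6]
    Merge: [15] + [6] -> [6, 15]
  Merge: [37, 42] + [6, 15] -> [6, 15, 37, 42]
Merge: [18, 34, 40, 45] + [6, 15, 37, 42] -> [6, 15, 18, 34, 37, 40, 42, 45]

Final sorted array: [6, 15, 18, 34, 37, 40, 42, 45]

The merge sort proceeds by recursively splitting the array and merging sorted halves.
After all merges, the sorted array is [6, 15, 18, 34, 37, 40, 42, 45].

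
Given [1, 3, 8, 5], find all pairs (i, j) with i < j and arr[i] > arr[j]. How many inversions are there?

Finding inversions in [1, 3, 8, 5]:

(2, 3): arr[2]=8 > arr[3]=5

Total inversions: 1

The array has 1 inversion(s): (2,3). Each pair (i,j) satisfies i < j and arr[i] > arr[j].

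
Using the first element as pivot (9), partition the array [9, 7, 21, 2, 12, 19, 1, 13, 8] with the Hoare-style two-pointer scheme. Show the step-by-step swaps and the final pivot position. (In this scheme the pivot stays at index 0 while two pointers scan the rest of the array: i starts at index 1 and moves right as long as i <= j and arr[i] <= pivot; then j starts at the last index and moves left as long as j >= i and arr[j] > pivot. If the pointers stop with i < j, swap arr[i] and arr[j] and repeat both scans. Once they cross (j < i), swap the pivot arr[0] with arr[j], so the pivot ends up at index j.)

Hoare-style two-pointer partition with pivot = 9:

Initial array: [9, 7, 21, 2, 12, 19, 1, 13, 8]

Pointers start at i = 1, j = 8.
i stops at index 2 (arr[2]=21 > 9), j stops at index 8 (arr[8]=8 <= 9): swap arr[2] and arr[8], array becomes [9, 7, 8, 2, 12, 19, 1, 13, 21]
i stops at index 4 (arr[4]=12 > 9), j stops at index 6 (arr[6]=1 <= 9): swap arr[4] and arr[6], array becomes [9, 7, 8, 2, 1, 19, 12, 13, 21]
i ends at 5, j ends at 4: the pointers have crossed (j < i), so scanning stops.

Swap pivot arr[0] with arr[4] to place pivot at position 4: [1, 7, 8, 2, 9, 19, 12, 13, 21]
Pivot position: 4

After partitioning with pivot 9, the array becomes [1, 7, 8, 2, 9, 19, 12, 13, 21]. The pivot is placed at index 4. All elements to the left of the pivot are <= 9, and all elements to the right are > 9.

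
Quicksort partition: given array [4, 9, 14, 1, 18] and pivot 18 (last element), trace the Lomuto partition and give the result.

Lomuto partition with pivot = 18:

Initial array: [4, 9, 14, 1, 18]

arr[0]=4 <= 18: swap with position 0, array becomes [4, 9, 14, 1, 18]
arr[1]=9 <= 18: swap with position 1, array becomes [4, 9, 14, 1, 18]
arr[2]=14 <= 18: swap with position 2, array becomes [4, 9, 14, 1, 18]
arr[3]=1 <= 18: swap with position 3, array becomes [4, 9, 14, 1, 18]

Place pivot at position 4: [4, 9, 14, 1, 18]
Pivot position: 4

After partitioning with pivot 18, the array becomes [4, 9, 14, 1, 18]. The pivot is placed at index 4. All elements to the left of the pivot are <= 18, and all elements to the right are > 18.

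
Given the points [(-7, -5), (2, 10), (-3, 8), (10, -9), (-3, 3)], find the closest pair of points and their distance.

Computing all pairwise distances among 5 points:

d((-7, -5), (2, 10)) = 17.4929
d((-7, -5), (-3, 8)) = 13.6015
d((-7, -5), (10, -9)) = 17.4642
d((-7, -5), (-3, 3)) = 8.9443
d((2, 10), (-3, 8)) = 5.3852
d((2, 10), (10, -9)) = 20.6155
d((2, 10), (-3, 3)) = 8.6023
d((-3, 8), (10, -9)) = 21.4009
d((-3, 8), (-3, 3)) = 5.0 <-- minimum
d((10, -9), (-3, 3)) = 17.6918

Closest pair: (-3, 8) and (-3, 3) with distance 5.0

The closest pair is (-3, 8) and (-3, 3) with Euclidean distance 5.0. For 5 points, brute-force pairwise comparison is shown above. For large n, the divide-and-conquer algorithm (sort by x, recurse on halves, check the dividing strip) achieves O(n log n).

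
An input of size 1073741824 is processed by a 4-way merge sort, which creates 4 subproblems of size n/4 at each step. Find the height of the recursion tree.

For divide and conquer with division factor 4:

Problem sizes at each level:
Level 0: 1073741824
Level 1: 268435456
Level 2: 67108864
Level 3: 16777216
Level 4: 4194304
Level 5: 1048576
Level 6: 262144
Level 7: 65536
Level 8: 16384
Level 9: 4096
Level 10: 1024
Level 11: 256
Level 12: 64
Level 13: 16
Level 14: 4
Level 15: 1

The root is level 0 and the size-1 base case is level 15 (the tree spans levels 0 through 15, i.e. 16 levels counting the root), so the depth is the number of divisions: log_4(1073741824) = 15

The recursion tree depth is log_4(1073741824) = 15. At each level, the problem size is divided by 4, so it takes 15 divisions to reduce to a base case of size 1. The algorithm makes 4 recursive calls at each level.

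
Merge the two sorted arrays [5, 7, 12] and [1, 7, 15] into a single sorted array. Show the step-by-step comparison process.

Merging process:

Compare 5 vs 1: take 1 from right. Merged: [1]
Compare 5 vs 7: take 5 from left. Merged: [1, 5]
Compare 7 vs 7: take 7 from left. Merged: [1, 5, 7]
Compare 12 vs 7: take 7 from right. Merged: [1, 5, 7, 7]
Compare 12 vs 15: take 12 from left. Merged: [1, 5, 7, 7, 12]
Append remaining from right: [15]. Merged: [1, 5, 7, 7, 12, 15]

Final merged array: [1, 5, 7, 7, 12, 15]
Total comparisons: 5

The merged array is [1, 5, 7, 7, 12, 15], requiring 5 comparisons. The merge step runs in O(n) time where n is the total number of elements.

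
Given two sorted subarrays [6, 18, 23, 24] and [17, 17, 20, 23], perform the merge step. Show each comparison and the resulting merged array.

Merging process:

Compare 6 vs 17: take 6 from left. Merged: [6]
Compare 18 vs 17: take 17 from right. Merged: [6, 17]
Compare 18 vs 17: take 17 from right. Merged: [6, 17, 17]
Compare 18 vs 20: take 18 from left. Merged: [6, 17, 17, 18]
Compare 23 vs 20: take 20 from right. Merged: [6, 17, 17, 18, 20]
Compare 23 vs 23: take 23 from left. Merged: [6, 17, 17, 18, 20, 23]
Compare 24 vs 23: take 23 from right. Merged: [6, 17, 17, 18, 20, 23, 23]
Append remaining from left: [24]. Merged: [6, 17, 17, 18, 20, 23, 23, 24]

Final merged array: [6, 17, 17, 18, 20, 23, 23, 24]
Total comparisons: 7

The merged array is [6, 17, 17, 18, 20, 23, 23, 24], requiring 7 comparisons. The merge step runs in O(n) time where n is the total number of elements.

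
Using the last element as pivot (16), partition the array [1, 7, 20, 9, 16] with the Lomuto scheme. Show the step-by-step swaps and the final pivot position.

Lomuto partition with pivot = 16:

Initial array: [1, 7, 20, 9, 16]

arr[0]=1 <= 16: swap with position 0, array becomes [1, 7, 20, 9, 16]
arr[1]=7 <= 16: swap with position 1, array becomes [1, 7, 20, 9, 16]
arr[2]=20 > 16: no swap
arr[3]=9 <= 16: swap with position 2, array becomes [1, 7, 9, 20, 16]

Place pivot at position 3: [1, 7, 9, 16, 20]
Pivot position: 3

After partitioning with pivot 16, the array becomes [1, 7, 9, 16, 20]. The pivot is placed at index 3. All elements to the left of the pivot are <= 16, and all elements to the right are > 16.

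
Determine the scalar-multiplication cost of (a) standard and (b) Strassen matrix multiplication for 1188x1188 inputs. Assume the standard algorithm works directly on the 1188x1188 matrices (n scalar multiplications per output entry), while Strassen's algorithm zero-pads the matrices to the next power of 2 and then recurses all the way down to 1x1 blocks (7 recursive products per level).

Matrix multiplication for 1188x1188 matrices:

Strassen's algorithm requires power-of-2 dimensions. Pad 1188x1188 to 2048x2048 (next power of 2).

Standard algorithm: 1188^3 = 1676676672 multiplications
Strassen's algorithm: 7^(log2(2048)) = 7^11 = 1977326743 multiplications
Difference: 1676676672 - 1977326743 = -300650071 (Strassen uses MORE here due to padding overhead — for small or just-over-power-of-2 n, padding can outweigh the per-level savings)

Standard: 1676676672 multiplications (1188^3). Strassen: 1977326743 multiplications (7^11, after padding to 2048x2048). Strassen reduces 8 recursive multiplications to 7 at each level.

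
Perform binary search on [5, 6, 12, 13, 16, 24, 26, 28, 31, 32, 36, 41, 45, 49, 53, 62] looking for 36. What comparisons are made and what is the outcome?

Binary search for 36 in [5, 6, 12, 13, 16, 24, 26, 28, 31, 32, 36, 41, 45, 49, 53, 62]:

lo=0, hi=15, mid=7, arr[mid]=28 -> 28 < 36, search right half
lo=8, hi=15, mid=11, arr[mid]=41 -> 41 > 36, search left half
lo=8, hi=10, mid=9, arr[mid]=32 -> 32 < 36, search right half
lo=10, hi=10, mid=10, arr[mid]=36 -> Found target at index 10!

Binary search finds 36 at index 10 after 4 comparisons. The search repeatedly halves the search space by comparing with the middle element.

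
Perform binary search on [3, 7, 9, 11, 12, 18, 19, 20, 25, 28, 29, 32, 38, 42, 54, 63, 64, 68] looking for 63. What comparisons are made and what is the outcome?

Binary search for 63 in [3, 7, 9, 11, 12, 18, 19, 20, 25, 28, 29, 32, 38, 42, 54, 63, 64, 68]:

lo=0, hi=17, mid=8, arr[mid]=25 -> 25 < 63, search right half
lo=9, hi=17, mid=13, arr[mid]=42 -> 42 < 63, search right half
lo=14, hi=17, mid=15, arr[mid]=63 -> Found target at index 15!

Binary search finds 63 at index 15 after 3 comparisons. The search repeatedly halves the search space by comparing with the middle element.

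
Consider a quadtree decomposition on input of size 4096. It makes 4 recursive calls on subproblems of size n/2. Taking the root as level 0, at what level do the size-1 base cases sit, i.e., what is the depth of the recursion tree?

For divide and conquer with division factor 2:

Problem sizes at each level:
Level 0: 4096
Level 1: 2048
Level 2: 1024
Level 3: 512
Level 4: 256
Level 5: 128
Level 6: 64
Level 7: 32
Level 8: 16
Level 9: 8
Level 10: 4
Level 11: 2
Level 12: 1

The root is level 0 and the size-1 base case is level 12 (the tree spans levels 0 through 12, i.e. 13 levels counting the root), so the depth is the number of divisions: log_2(4096) = 12

The recursion tree depth is log_2(4096) = 12. At each level, the problem size is divided by 2, so it takes 12 divisions to reduce to a base case of size 1. The algorithm makes 4 recursive calls at each level.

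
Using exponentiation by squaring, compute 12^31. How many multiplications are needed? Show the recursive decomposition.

Computing 12^31 by squaring (build up from 12^1; each line after the first costs one multiplication):

12^1 = 12
12^2 = (12^1)^2 = 12^2 = 144
12^3 = 12 * 12^2 = 12 * 144 = 1728
12^6 = (12^3)^2 = 1728^2 = 2985984
12^7 = 12 * 12^6 = 12 * 2985984 = 35831808
12^14 = (12^7)^2 = 35831808^2 = 1283918464548864
12^15 = 12 * 12^14 = 12 * 1283918464548864 = 15407021574586368
12^30 = (12^15)^2 = 15407021574586368^2 = 237376313799769806328950291431424
12^31 = 12 * 12^30 = 12 * 237376313799769806328950291431424 = 2848515765597237675947403497177088

Result: 2848515765597237675947403497177088
Multiplications needed: 8 (8 lines after 12^1)

12^31 = 2848515765597237675947403497177088. Using exponentiation by squaring, this requires 8 multiplications. The key idea: if the exponent is even, square the half-power; if odd, multiply by the base once.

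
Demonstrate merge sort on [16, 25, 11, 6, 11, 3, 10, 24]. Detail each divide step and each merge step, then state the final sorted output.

Merge sort trace:

Split: [16, 25, 11, 6, 11, 3, 10, 24] -> [16, 25, 11, 6] and [11, 3, 10, 24]
  Split: [16, 25, 11, 6] -> [16, 25] and [11, 6]
    Split: [16, 25] -> [16] and [25]
    Merge: [16] + [25] -> [16, 25]
    Split: [11, 6] -> [11] and [6]
    Merge: [11] + [6] -> [6, 11]
  Merge: [16, 25] + [6, 11] -> [6, 11, 16, 25]
  Split: [11, 3, 10, 24] -> [11, 3] and [10, 24]
    Split: [11, 3] -> [11] and [3]
    Merge: [11] + [3] -> [3, 11]
    Split: [10, 24] -> [10] and [24]
    Merge: [10] + [24] -> [10, 24]
  Merge: [3, 11] + [10, 24] -> [3, 10, 11, 24]
Merge: [6, 11, 16, 25] + [3, 10, 11, 24] -> [3, 6, 10, 11, 11, 16, 24, 25]

Final sorted array: [3, 6, 10, 11, 11, 16, 24, 25]

The merge sort proceeds by recursively splitting the array and merging sorted halves.
After all merges, the sorted array is [3, 6, 10, 11, 11, 16, 24, 25].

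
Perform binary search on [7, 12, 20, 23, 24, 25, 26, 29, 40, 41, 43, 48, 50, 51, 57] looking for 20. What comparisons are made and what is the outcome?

Binary search for 20 in [7, 12, 20, 23, 24, 25, 26, 29, 40, 41, 43, 48, 50, 51, 57]:

lo=0, hi=14, mid=7, arr[mid]=29 -> 29 > 20, search left half
lo=0, hi=6, mid=3, arr[mid]=23 -> 23 > 20, search left half
lo=0, hi=2, mid=1, arr[mid]=12 -> 12 < 20, search right half
lo=2, hi=2, mid=2, arr[mid]=20 -> Found target at index 2!

Binary search finds 20 at index 2 after 4 comparisons. The search repeatedly halves the search space by comparing with the middle element.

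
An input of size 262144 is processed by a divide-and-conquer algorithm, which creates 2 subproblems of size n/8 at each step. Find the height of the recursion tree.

For divide and conquer with division factor 8:

Problem sizes at each level:
Level 0: 262144
Level 1: 32768
Level 2: 4096
Level 3: 512
Level 4: 64
Level 5: 8
Level 6: 1

The root is level 0 and the size-1 base case is level 6 (the tree spans levels 0 through 6, i.e. 7 levels counting the root), so the depth is the number of divisions: log_8(262144) = 6

The recursion tree depth is log_8(262144) = 6. At each level, the problem size is divided by 8, so it takes 6 divisions to reduce to a base case of size 1. The algorithm makes 2 recursive calls at each level.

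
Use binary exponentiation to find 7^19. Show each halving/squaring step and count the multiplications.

Computing 7^19 by squaring (build up from 7^1; each line after the first costs one multiplication):

7^1 = 7
7^2 = (7^1)^2 = 7^2 = 49
7^4 = (7^2)^2 = 49^2 = 2401
7^8 = (7^4)^2 = 2401^2 = 5764801
7^9 = 7 * 7^8 = 7 * 5764801 = 40353607
7^18 = (7^9)^2 = 40353607^2 = 1628413597910449
7^19 = 7 * 7^18 = 7 * 1628413597910449 = 11398895185373143

Result: 11398895185373143
Multiplications needed: 6 (6 lines after 7^1)

7^19 = 11398895185373143. Using exponentiation by squaring, this requires 6 multiplications. The key idea: if the exponent is even, square the half-power; if odd, multiply by the base once.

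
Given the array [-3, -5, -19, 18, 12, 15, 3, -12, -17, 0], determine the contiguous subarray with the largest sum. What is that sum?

Using Kadane's algorithm on [-3, -5, -19, 18, 12, 15, 3, -12, -17, 0]:

Scanning through the array:
Position 1 (value -5): max_ending_here = -5, max_so_far = -3
Position 2 (value -19): max_ending_here = -19, max_so_far = -3
Position 3 (value 18): max_ending_here = 18, max_so_far = 18
Position 4 (value 12): max_ending_here = 30, max_so_far = 30
Position 5 (value 15): max_ending_here = 45, max_so_far = 45
Position 6 (value 3): max_ending_here = 48, max_so_far = 48
Position 7 (value -12): max_ending_here = 36, max_so_far = 48
Position 8 (value -17): max_ending_here = 19, max_so_far = 48
Position 9 (value 0): max_ending_here = 19, max_so_far = 48

Maximum subarray: [18, 12, 15, 3]
Maximum sum: 48

The maximum subarray is [18, 12, 15, 3] with sum 48. This subarray runs from index 3 to index 6.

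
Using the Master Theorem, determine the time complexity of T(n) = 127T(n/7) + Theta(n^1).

Master Theorem for T(n) = 127T(n/7) + O(n^1):

a = 127, b = 7, c = 1
log_b(a) = log_7(127) = 2.4894

Case 1: c = 1 < log_7(127) = 2.4894
T(n) = O(n^(log_7 127))

For T(n) = 127T(n/7) + O(n^1): log_7(127) = 2.4894. This is Case 1 of the Master Theorem (c < log_b(a), work dominated by leaves), giving O(n^(log_7 127)).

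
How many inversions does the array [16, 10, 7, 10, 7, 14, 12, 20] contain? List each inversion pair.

Finding inversions in [16, 10, 7, 10, 7, 14, 12, 20]:

(0, 1): arr[0]=16 > arr[1]=10
(0, 2): arr[0]=16 > arr[2]=7
(0, 3): arr[0]=16 > arr[3]=10
(0, 4): arr[0]=16 > arr[4]=7
(0, 5): arr[0]=16 > arr[5]=14
(0, 6): arr[0]=16 > arr[6]=12
(1, 2): arr[1]=10 > arr[2]=7
(1, 4): arr[1]=10 > arr[4]=7
(3, 4): arr[3]=10 > arr[4]=7
(5, 6): arr[5]=14 > arr[6]=12

Total inversions: 10

The array has 10 inversion(s): (0,1), (0,2), (0,3), (0,4), (0,5), (0,6), (1,2), (1,4), (3,4), (5,6). Each pair (i,j) satisfies i < j and arr[i] > arr[j].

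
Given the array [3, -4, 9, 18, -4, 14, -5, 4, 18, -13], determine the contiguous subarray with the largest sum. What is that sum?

Using Kadane's algorithm on [3, -4, 9, 18, -4, 14, -5, 4, 18, -13]:

Scanning through the array:
Position 1 (value -4): max_ending_here = -1, max_so_far = 3
Position 2 (value 9): max_ending_here = 9, max_so_far = 9
Position 3 (value 18): max_ending_here = 27, max_so_far = 27
Position 4 (value -4): max_ending_here = 23, max_so_far = 27
Position 5 (value 14): max_ending_here = 37, max_so_far = 37
Position 6 (value -5): max_ending_here = 32, max_so_far = 37
Position 7 (value 4): max_ending_here = 36, max_so_far = 37
Position 8 (value 18): max_ending_here = 54, max_so_far = 54
Position 9 (value -13): max_ending_here = 41, max_so_far = 54

Maximum subarray: [9, 18, -4, 14, -5, 4, 18]
Maximum sum: 54

The maximum subarray is [9, 18, -4, 14, -5, 4, 18] with sum 54. This subarray runs from index 2 to index 8.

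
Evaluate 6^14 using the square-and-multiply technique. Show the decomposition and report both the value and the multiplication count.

Computing 6^14 by squaring (build up from 6^1; each line after the first costs one multiplication):

6^1 = 6
6^2 = (6^1)^2 = 6^2 = 36
6^3 = 6 * 6^2 = 6 * 36 = 216
6^6 = (6^3)^2 = 216^2 = 46656
6^7 = 6 * 6^6 = 6 * 46656 = 279936
6^14 = (6^7)^2 = 279936^2 = 78364164096

Result: 78364164096
Multiplications needed: 5 (5 lines after 6^1)

6^14 = 78364164096. Using exponentiation by squaring, this requires 5 multiplications. The key idea: if the exponent is even, square the half-power; if odd, multiply by the base once.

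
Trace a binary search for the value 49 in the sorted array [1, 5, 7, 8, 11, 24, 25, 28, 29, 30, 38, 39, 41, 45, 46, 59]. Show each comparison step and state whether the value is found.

Binary search for 49 in [1, 5, 7, 8, 11, 24, 25, 28, 29, 30, 38, 39, 41, 45, 46, 59]:

lo=0, hi=15, mid=7, arr[mid]=28 -> 28 < 49, search right half
lo=8, hi=15, mid=11, arr[mid]=39 -> 39 < 49, search right half
lo=12, hi=15, mid=13, arr[mid]=45 -> 45 < 49, search right half
lo=14, hi=15, mid=14, arr[mid]=46 -> 46 < 49, search right half
lo=15, hi=15, mid=15, arr[mid]=59 -> 59 > 49, search left half
lo=15 > hi=14, target 49 not found

Binary search determines that 49 is not in the array after 5 comparisons. The search space was exhausted without finding the target.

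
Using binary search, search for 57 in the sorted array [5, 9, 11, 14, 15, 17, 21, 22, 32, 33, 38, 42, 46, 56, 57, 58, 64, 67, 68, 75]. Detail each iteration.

Binary search for 57 in [5, 9, 11, 14, 15, 17, 21, 22, 32, 33, 38, 42, 46, 56, 57, 58, 64, 67, 68, 75]:

lo=0, hi=19, mid=9, arr[mid]=33 -> 33 < 57, search right half
lo=10, hi=19, mid=14, arr[mid]=57 -> Found target at index 14!

Binary search finds 57 at index 14 after 2 comparisons. The search repeatedly halves the search space by comparing with the middle element.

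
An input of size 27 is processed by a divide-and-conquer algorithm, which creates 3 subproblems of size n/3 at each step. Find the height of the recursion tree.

For divide and conquer with division factor 3:

Problem sizes at each level:
Level 0: 27
Level 1: 9
Level 2: 3
Level 3: 1

The root is level 0 and the size-1 base case is level 3 (the tree spans levels 0 through 3, i.e. 4 levels counting the root), so the depth is the number of divisions: log_3(27) = 3

The recursion tree depth is log_3(27) = 3. At each level, the problem size is divided by 3, so it takes 3 divisions to reduce to a base case of size 1. The algorithm makes 3 recursive calls at each level.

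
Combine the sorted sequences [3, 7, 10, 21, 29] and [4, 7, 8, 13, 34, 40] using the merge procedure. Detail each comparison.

Merging process:

Compare 3 vs 4: take 3 from left. Merged: [3]
Compare 7 vs 4: take 4 from right. Merged: [3, 4]
Compare 7 vs 7: take 7 from left. Merged: [3, 4, 7]
Compare 10 vs 7: take 7 from right. Merged: [3, 4, 7, 7]
Compare 10 vs 8: take 8 from right. Merged: [3, 4, 7, 7, 8]
Compare 10 vs 13: take 10 from left. Merged: [3, 4, 7, 7, 8, 10]
Compare 21 vs 13: take 13 from right. Merged: [3, 4, 7, 7, 8, 10, 13]
Compare 21 vs 34: take 21 from left. Merged: [3, 4, 7, 7, 8, 10, 13, 21]
Compare 29 vs 34: take 29 from left. Merged: [3, 4, 7, 7, 8, 10, 13, 21, 29]
Append remaining from right: [34, 40]. Merged: [3, 4, 7, 7, 8, 10, 13, 21, 29, 34, 40]

Final merged array: [3, 4, 7, 7, 8, 10, 13, 21, 29, 34, 40]
Total comparisons: 9

The merged array is [3, 4, 7, 7, 8, 10, 13, 21, 29, 34, 40], requiring 9 comparisons. The merge step runs in O(n) time where n is the total number of elements.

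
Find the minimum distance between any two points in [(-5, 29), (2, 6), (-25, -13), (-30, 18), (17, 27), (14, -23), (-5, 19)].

Computing all pairwise distances among 7 points:

d((-5, 29), (2, 6)) = 24.0416
d((-5, 29), (-25, -13)) = 46.5188
d((-5, 29), (-30, 18)) = 27.313
d((-5, 29), (17, 27)) = 22.0907
d((-5, 29), (14, -23)) = 55.3624
d((-5, 29), (-5, 19)) = 10.0 <-- minimum
d((2, 6), (-25, -13)) = 33.0151
d((2, 6), (-30, 18)) = 34.176
d((2, 6), (17, 27)) = 25.807
d((2, 6), (14, -23)) = 31.3847
d((2, 6), (-5, 19)) = 14.7648
d((-25, -13), (-30, 18)) = 31.4006
d((-25, -13), (17, 27)) = 58.0
d((-25, -13), (14, -23)) = 40.2616
d((-25, -13), (-5, 19)) = 37.7359
d((-30, 18), (17, 27)) = 47.8539
d((-30, 18), (14, -23)) = 60.1415
d((-30, 18), (-5, 19)) = 25.02
d((17, 27), (14, -23)) = 50.0899
d((17, 27), (-5, 19)) = 23.4094
d((14, -23), (-5, 19)) = 46.0977

Closest pair: (-5, 29) and (-5, 19) with distance 10.0

The closest pair is (-5, 29) and (-5, 19) with Euclidean distance 10.0. For 7 points, brute-force pairwise comparison is shown above. For large n, the divide-and-conquer algorithm (sort by x, recurse on halves, check the dividing strip) achieves O(n log n).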